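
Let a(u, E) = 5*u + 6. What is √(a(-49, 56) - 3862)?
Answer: I*√4101 ≈ 64.039*I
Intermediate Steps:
a(u, E) = 6 + 5*u
√(a(-49, 56) - 3862) = √((6 + 5*(-49)) - 3862) = √((6 - 245) - 3862) = √(-239 - 3862) = √(-4101) = I*√4101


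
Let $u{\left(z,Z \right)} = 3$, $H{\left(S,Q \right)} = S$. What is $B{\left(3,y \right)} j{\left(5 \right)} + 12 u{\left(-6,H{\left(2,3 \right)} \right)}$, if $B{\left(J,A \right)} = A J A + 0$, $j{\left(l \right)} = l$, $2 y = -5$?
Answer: $\frac{519}{4} \approx 129.75$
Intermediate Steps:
$y = - \frac{5}{2}$ ($y = \frac{1}{2} \left(-5\right) = - \frac{5}{2} \approx -2.5$)
$B{\left(J,A \right)} = J A^{2}$ ($B{\left(J,A \right)} = J A^{2} + 0 = J A^{2}$)
$B{\left(3,y \right)} j{\left(5 \right)} + 12 u{\left(-6,H{\left(2,3 \right)} \right)} = 3 \left(- \frac{5}{2}\right)^{2} \cdot 5 + 12 \cdot 3 = 3 \cdot \frac{25}{4} \cdot 5 + 36 = \frac{75}{4} \cdot 5 + 36 = \frac{375}{4} + 36 = \frac{519}{4}$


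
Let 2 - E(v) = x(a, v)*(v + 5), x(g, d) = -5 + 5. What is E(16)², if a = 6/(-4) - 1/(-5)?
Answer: 4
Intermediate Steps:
a = -13/10 (a = 6*(-¼) - 1*(-⅕) = -3/2 + ⅕ = -13/10 ≈ -1.3000)
x(g, d) = 0
E(v) = 2 (E(v) = 2 - 0*(v + 5) = 2 - 0*(5 + v) = 2 - 1*0 = 2 + 0 = 2)
E(16)² = 2² = 4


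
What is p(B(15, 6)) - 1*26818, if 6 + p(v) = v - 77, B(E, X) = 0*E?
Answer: -26901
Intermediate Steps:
B(E, X) = 0
p(v) = -83 + v (p(v) = -6 + (v - 77) = -6 + (-77 + v) = -83 + v)
p(B(15, 6)) - 1*26818 = (-83 + 0) - 1*26818 = -83 - 26818 = -26901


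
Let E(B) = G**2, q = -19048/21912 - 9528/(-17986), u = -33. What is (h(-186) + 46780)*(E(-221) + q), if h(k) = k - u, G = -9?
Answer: 92639188034750/24631827 ≈ 3.7610e+6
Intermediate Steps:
q = -8363737/24631827 (q = -19048*1/21912 - 9528*(-1/17986) = -2381/2739 + 4764/8993 = -8363737/24631827 ≈ -0.33955)
h(k) = 33 + k (h(k) = k - 1*(-33) = k + 33 = 33 + k)
E(B) = 81 (E(B) = (-9)**2 = 81)
(h(-186) + 46780)*(E(-221) + q) = ((33 - 186) + 46780)*(81 - 8363737/24631827) = (-153 + 46780)*(1986814250/24631827) = 46627*(1986814250/24631827) = 92639188034750/24631827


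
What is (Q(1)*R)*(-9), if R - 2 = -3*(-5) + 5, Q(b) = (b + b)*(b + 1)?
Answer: -792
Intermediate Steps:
Q(b) = 2*b*(1 + b) (Q(b) = (2*b)*(1 + b) = 2*b*(1 + b))
R = 22 (R = 2 + (-3*(-5) + 5) = 2 + (15 + 5) = 2 + 20 = 22)
(Q(1)*R)*(-9) = ((2*1*(1 + 1))*22)*(-9) = ((2*1*2)*22)*(-9) = (4*22)*(-9) = 88*(-9) = -792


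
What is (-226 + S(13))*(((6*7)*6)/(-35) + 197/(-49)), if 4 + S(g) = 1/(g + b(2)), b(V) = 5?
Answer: 11378111/4410 ≈ 2580.1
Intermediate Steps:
S(g) = -4 + 1/(5 + g) (S(g) = -4 + 1/(g + 5) = -4 + 1/(5 + g))
(-226 + S(13))*(((6*7)*6)/(-35) + 197/(-49)) = (-226 + (-19 - 4*13)/(5 + 13))*(((6*7)*6)/(-35) + 197/(-49)) = (-226 + (-19 - 52)/18)*((42*6)*(-1/35) + 197*(-1/49)) = (-226 + (1/18)*(-71))*(252*(-1/35) - 197/49) = (-226 - 71/18)*(-36/5 - 197/49) = -4139/18*(-2749/245) = 11378111/4410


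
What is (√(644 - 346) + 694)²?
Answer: (694 + √298)² ≈ 5.0589e+5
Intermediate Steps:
(√(644 - 346) + 694)² = (√298 + 694)² = (694 + √298)²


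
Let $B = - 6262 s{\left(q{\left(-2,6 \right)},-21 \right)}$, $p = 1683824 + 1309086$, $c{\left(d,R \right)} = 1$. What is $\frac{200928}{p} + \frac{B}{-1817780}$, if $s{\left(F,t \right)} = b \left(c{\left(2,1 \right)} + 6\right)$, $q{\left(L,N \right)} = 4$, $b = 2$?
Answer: $\frac{15690633343}{136011298495} \approx 0.11536$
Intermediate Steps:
$p = 2992910$
$s{\left(F,t \right)} = 14$ ($s{\left(F,t \right)} = 2 \left(1 + 6\right) = 2 \cdot 7 = 14$)
$B = -87668$ ($B = \left(-6262\right) 14 = -87668$)
$\frac{200928}{p} + \frac{B}{-1817780} = \frac{200928}{2992910} - \frac{87668}{-1817780} = 200928 \cdot \frac{1}{2992910} - - \frac{21917}{454445} = \frac{100464}{1496455} + \frac{21917}{454445} = \frac{15690633343}{136011298495}$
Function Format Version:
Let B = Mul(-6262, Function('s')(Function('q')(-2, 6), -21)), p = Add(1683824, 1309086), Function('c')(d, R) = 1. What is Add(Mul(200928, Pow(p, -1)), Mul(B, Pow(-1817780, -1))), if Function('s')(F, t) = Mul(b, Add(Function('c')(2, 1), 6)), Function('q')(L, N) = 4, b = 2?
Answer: Rational(15690633343, 136011298495) ≈ 0.11536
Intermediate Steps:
p = 2992910
Function('s')(F, t) = 14 (Function('s')(F, t) = Mul(2, Add(1, 6)) = Mul(2, 7) = 14)
B = -87668 (B = Mul(-6262, 14) = -87668)
Add(Mul(200928, Pow(p, -1)), Mul(B, Pow(-1817780, -1))) = Add(Mul(200928, Pow(2992910, -1)), Mul(-87668, Pow(-1817780, -1))) = Add(Mul(200928, Rational(1, 2992910)), Mul(-87668, Rational(-1, 1817780))) = Add(Rational(100464, 1496455), Rational(21917, 454445)) = Rational(15690633343, 136011298495)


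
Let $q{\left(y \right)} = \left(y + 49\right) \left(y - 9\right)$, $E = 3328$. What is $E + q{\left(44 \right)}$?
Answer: $6583$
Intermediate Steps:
$q{\left(y \right)} = \left(-9 + y\right) \left(49 + y\right)$ ($q{\left(y \right)} = \left(49 + y\right) \left(-9 + y\right) = \left(-9 + y\right) \left(49 + y\right)$)
$E + q{\left(44 \right)} = 3328 + \left(-441 + 44^{2} + 40 \cdot 44\right) = 3328 + \left(-441 + 1936 + 1760\right) = 3328 + 3255 = 6583$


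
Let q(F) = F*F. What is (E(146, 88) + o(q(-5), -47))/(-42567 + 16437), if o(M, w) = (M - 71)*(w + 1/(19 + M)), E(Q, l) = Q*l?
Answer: -330197/574860 ≈ -0.57440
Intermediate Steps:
q(F) = F²
o(M, w) = (-71 + M)*(w + 1/(19 + M))
(E(146, 88) + o(q(-5), -47))/(-42567 + 16437) = (146*88 + (-71 + (-5)² - 1349*(-47) - 47*((-5)²)² - 52*(-5)²*(-47))/(19 + (-5)²))/(-42567 + 16437) = (12848 + (-71 + 25 + 63403 - 47*25² - 52*25*(-47))/(19 + 25))/(-26130) = (12848 + (-71 + 25 + 63403 - 47*625 + 61100)/44)*(-1/26130) = (12848 + (-71 + 25 + 63403 - 29375 + 61100)/44)*(-1/26130) = (12848 + (1/44)*95082)*(-1/26130) = (12848 + 47541/22)*(-1/26130) = (330197/22)*(-1/26130) = -330197/574860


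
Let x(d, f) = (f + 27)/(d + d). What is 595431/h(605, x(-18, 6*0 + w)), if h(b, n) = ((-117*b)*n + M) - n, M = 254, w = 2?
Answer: 10717758/1030969 ≈ 10.396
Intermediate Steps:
x(d, f) = (27 + f)/(2*d) (x(d, f) = (27 + f)/((2*d)) = (27 + f)*(1/(2*d)) = (27 + f)/(2*d))
h(b, n) = 254 - n - 117*b*n (h(b, n) = ((-117*b)*n + 254) - n = (-117*b*n + 254) - n = (254 - 117*b*n) - n = 254 - n - 117*b*n)
595431/h(605, x(-18, 6*0 + w)) = 595431/(254 - (27 + (6*0 + 2))/(2*(-18)) - 117*605*(½)*(27 + (6*0 + 2))/(-18)) = 595431/(254 - (-1)*(27 + (0 + 2))/(2*18) - 117*605*(½)*(-1/18)*(27 + (0 + 2))) = 595431/(254 - (-1)*(27 + 2)/(2*18) - 117*605*(½)*(-1/18)*(27 + 2)) = 595431/(254 - (-1)*29/(2*18) - 117*605*(½)*(-1/18)*29) = 595431/(254 - 1*(-29/36) - 117*605*(-29/36)) = 595431/(254 + 29/36 + 228085/4) = 595431/(1030969/18) = 595431*(18/1030969) = 10717758/1030969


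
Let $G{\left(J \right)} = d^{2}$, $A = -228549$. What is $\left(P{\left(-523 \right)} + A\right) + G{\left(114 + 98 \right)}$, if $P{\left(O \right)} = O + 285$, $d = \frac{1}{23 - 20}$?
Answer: $- \frac{2059082}{9} \approx -2.2879 \cdot 10^{5}$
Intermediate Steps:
$d = \frac{1}{3} \approx 0.33333$
$P{\left(O \right)} = 285 + O$
$G{\left(J \right)} = \frac{1}{9}$ ($G{\left(J \right)} = \left(\frac{1}{3}\right)^{2} = \frac{1}{9}$)
$\left(P{\left(-523 \right)} + A\right) + G{\left(114 + 98 \right)} = \left(\left(285 - 523\right) - 228549\right) + \frac{1}{9} = \left(-238 - 228549\right) + \frac{1}{9} = -228787 + \frac{1}{9} = - \frac{2059082}{9}$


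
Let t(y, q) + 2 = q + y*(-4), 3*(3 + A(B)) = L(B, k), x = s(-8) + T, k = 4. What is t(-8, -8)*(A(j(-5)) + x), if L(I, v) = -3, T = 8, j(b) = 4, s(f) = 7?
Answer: 242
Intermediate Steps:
x = 15 (x = 7 + 8 = 15)
A(B) = -4 (A(B) = -3 + (⅓)*(-3) = -3 - 1 = -4)
t(y, q) = -2 + q - 4*y (t(y, q) = -2 + (q + y*(-4)) = -2 + (q - 4*y) = -2 + q - 4*y)
t(-8, -8)*(A(j(-5)) + x) = (-2 - 8 - 4*(-8))*(-4 + 15) = (-2 - 8 + 32)*11 = 22*11 = 242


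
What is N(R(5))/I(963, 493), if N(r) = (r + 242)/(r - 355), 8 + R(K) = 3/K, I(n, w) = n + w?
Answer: -391/879424 ≈ -0.00044461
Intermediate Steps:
R(K) = -8 + 3/K
N(r) = (242 + r)/(-355 + r)
N(R(5))/I(963, 493) = ((242 + (-8 + 3/5))/(-355 + (-8 + 3/5)))/(963 + 493) = ((242 + (-8 + 3*(⅕)))/(-355 + (-8 + 3*(⅕))))/1456 = ((242 + (-8 + ⅗))/(-355 + (-8 + ⅗)))*(1/1456) = ((242 - 37/5)/(-355 - 37/5))*(1/1456) = ((1173/5)/(-1812/5))*(1/1456) = -5/1812*1173/5*(1/1456) = -391/604*1/1456 = -391/879424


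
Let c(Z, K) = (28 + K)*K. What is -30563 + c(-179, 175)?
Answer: 4962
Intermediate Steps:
c(Z, K) = K*(28 + K)
-30563 + c(-179, 175) = -30563 + 175*(28 + 175) = -30563 + 175*203 = -30563 + 35525 = 4962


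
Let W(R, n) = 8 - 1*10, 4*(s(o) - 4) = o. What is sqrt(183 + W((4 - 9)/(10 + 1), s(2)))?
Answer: sqrt(181) ≈ 13.454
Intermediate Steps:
s(o) = 4 + o/4
W(R, n) = -2 (W(R, n) = 8 - 10 = -2)
sqrt(183 + W((4 - 9)/(10 + 1), s(2))) = sqrt(183 - 2) = sqrt(181)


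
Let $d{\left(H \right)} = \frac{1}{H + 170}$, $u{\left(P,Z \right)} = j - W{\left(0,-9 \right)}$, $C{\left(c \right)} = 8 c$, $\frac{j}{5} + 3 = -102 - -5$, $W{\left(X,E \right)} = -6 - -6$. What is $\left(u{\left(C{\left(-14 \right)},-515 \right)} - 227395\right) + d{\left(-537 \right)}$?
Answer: $- \frac{83637466}{367} \approx -2.279 \cdot 10^{5}$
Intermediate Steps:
$W{\left(X,E \right)} = 0$ ($W{\left(X,E \right)} = -6 + 6 = 0$)
$j = -500$ ($j = -15 + 5 \left(-102 - -5\right) = -15 + 5 \left(-102 + 5\right) = -15 + 5 \left(-97\right) = -15 - 485 = -500$)
$u{\left(P,Z \right)} = -500$ ($u{\left(P,Z \right)} = -500 - 0 = -500 + 0 = -500$)
$d{\left(H \right)} = \frac{1}{170 + H}$
$\left(u{\left(C{\left(-14 \right)},-515 \right)} - 227395\right) + d{\left(-537 \right)} = \left(-500 - 227395\right) + \frac{1}{170 - 537} = -227895 + \frac{1}{-367} = -227895 - \frac{1}{367} = - \frac{83637466}{367}$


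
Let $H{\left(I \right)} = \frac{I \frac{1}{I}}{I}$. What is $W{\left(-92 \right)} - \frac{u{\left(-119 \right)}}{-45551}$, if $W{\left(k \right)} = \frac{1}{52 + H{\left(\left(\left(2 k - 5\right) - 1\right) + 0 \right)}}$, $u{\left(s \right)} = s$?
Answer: $\frac{7479089}{449998329} \approx 0.01662$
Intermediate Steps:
$H{\left(I \right)} = \frac{1}{I}$ ($H{\left(I \right)} = 1 \frac{1}{I} = \frac{1}{I}$)
$W{\left(k \right)} = \frac{1}{52 + \frac{1}{-6 + 2 k}}$ ($W{\left(k \right)} = \frac{1}{52 + \frac{1}{\left(\left(2 k - 5\right) - 1\right) + 0}} = \frac{1}{52 + \frac{1}{\left(\left(-5 + 2 k\right) - 1\right) + 0}} = \frac{1}{52 + \frac{1}{\left(-6 + 2 k\right) + 0}} = \frac{1}{52 + \frac{1}{-6 + 2 k}}$)
$W{\left(-92 \right)} - \frac{u{\left(-119 \right)}}{-45551} = \frac{2 \left(-3 - 92\right)}{-311 + 104 \left(-92\right)} - - \frac{119}{-45551} = 2 \frac{1}{-311 - 9568} \left(-95\right) - \left(-119\right) \left(- \frac{1}{45551}\right) = 2 \frac{1}{-9879} \left(-95\right) - \frac{119}{45551} = 2 \left(- \frac{1}{9879}\right) \left(-95\right) - \frac{119}{45551} = \frac{190}{9879} - \frac{119}{45551} = \frac{7479089}{449998329}$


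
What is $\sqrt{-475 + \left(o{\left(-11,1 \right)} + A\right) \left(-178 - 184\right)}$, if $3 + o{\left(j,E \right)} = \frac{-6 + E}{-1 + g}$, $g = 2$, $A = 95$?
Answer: $i \sqrt{31969} \approx 178.8 i$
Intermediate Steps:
$o{\left(j,E \right)} = -9 + E$ ($o{\left(j,E \right)} = -3 + \frac{-6 + E}{-1 + 2} = -3 + \frac{-6 + E}{1} = -3 + \left(-6 + E\right) 1 = -3 + \left(-6 + E\right) = -9 + E$)
$\sqrt{-475 + \left(o{\left(-11,1 \right)} + A\right) \left(-178 - 184\right)} = \sqrt{-475 + \left(\left(-9 + 1\right) + 95\right) \left(-178 - 184\right)} = \sqrt{-475 + \left(-8 + 95\right) \left(-362\right)} = \sqrt{-475 + 87 \left(-362\right)} = \sqrt{-475 - 31494} = \sqrt{-31969} = i \sqrt{31969}$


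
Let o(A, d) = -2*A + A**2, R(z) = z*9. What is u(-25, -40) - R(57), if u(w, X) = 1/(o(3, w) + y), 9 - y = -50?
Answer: -31805/62 ≈ -512.98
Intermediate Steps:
R(z) = 9*z
o(A, d) = A**2 - 2*A
y = 59 (y = 9 - 1*(-50) = 9 + 50 = 59)
u(w, X) = 1/62 (u(w, X) = 1/(3*(-2 + 3) + 59) = 1/(3*1 + 59) = 1/(3 + 59) = 1/62)
u(-25, -40) - R(57) = 1/62 - 9*57 = 1/62 - 1*513 = 1/62 - 513 = -31805/62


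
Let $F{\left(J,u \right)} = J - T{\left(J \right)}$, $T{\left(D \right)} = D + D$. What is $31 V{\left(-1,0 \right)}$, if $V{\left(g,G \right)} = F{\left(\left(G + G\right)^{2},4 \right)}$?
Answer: $0$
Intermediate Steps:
$T{\left(D \right)} = 2 D$
$F{\left(J,u \right)} = - J$ ($F{\left(J,u \right)} = J - 2 J = - J$)
$V{\left(g,G \right)} = - 4 G^{2}$ ($V{\left(g,G \right)} = - \left(G + G\right)^{2} = - \left(2 G\right)^{2} = - 4 G^{2}$)
$31 V{\left(-1,0 \right)} = 31 \left(- 4 \cdot 0^{2}\right) = 31 \left(\left(-4\right) 0\right) = 31 \cdot 0 = 0$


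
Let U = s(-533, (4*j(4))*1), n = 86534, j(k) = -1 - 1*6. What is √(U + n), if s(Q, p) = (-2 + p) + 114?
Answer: √86618 ≈ 294.31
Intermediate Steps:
j(k) = -7 (j(k) = -1 - 6 = -7)
s(Q, p) = 112 + p
U = 84 (U = 112 + (4*(-7))*1 = 112 - 28*1 = 112 - 28 = 84)
√(U + n) = √(84 + 86534) = √86618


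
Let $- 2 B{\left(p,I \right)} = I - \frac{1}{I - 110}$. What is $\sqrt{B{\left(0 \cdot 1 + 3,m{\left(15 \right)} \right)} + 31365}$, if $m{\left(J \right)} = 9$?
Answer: $\frac{\sqrt{319908410}}{101} \approx 177.09$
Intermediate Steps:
$B{\left(p,I \right)} = \frac{1}{2 \left(-110 + I\right)} - \frac{I}{2}$ ($B{\left(p,I \right)} = - \frac{I - \frac{1}{I - 110}}{2} = - \frac{I - \frac{1}{-110 + I}}{2} = \frac{1}{2 \left(-110 + I\right)} - \frac{I}{2}$)
$\sqrt{B{\left(0 \cdot 1 + 3,m{\left(15 \right)} \right)} + 31365} = \sqrt{\frac{1 - 9^{2} + 110 \cdot 9}{2 \left(-110 + 9\right)} + 31365} = \sqrt{\frac{1 - 81 + 990}{2 \left(-101\right)} + 31365} = \sqrt{\frac{1}{2} \left(- \frac{1}{101}\right) \left(1 - 81 + 990\right) + 31365} = \sqrt{\frac{1}{2} \left(- \frac{1}{101}\right) 910 + 31365} = \sqrt{- \frac{455}{101} + 31365} = \sqrt{\frac{3167410}{101}} = \frac{\sqrt{319908410}}{101}$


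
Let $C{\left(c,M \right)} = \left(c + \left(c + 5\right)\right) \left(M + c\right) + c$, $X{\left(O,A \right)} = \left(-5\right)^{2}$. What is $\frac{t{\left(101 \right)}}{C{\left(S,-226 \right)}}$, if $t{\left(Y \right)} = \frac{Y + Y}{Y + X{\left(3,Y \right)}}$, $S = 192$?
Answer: $- \frac{101}{821142} \approx -0.000123$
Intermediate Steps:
$X{\left(O,A \right)} = 25$
$C{\left(c,M \right)} = c + \left(5 + 2 c\right) \left(M + c\right)$ ($C{\left(c,M \right)} = \left(c + \left(5 + c\right)\right) \left(M + c\right) + c = \left(5 + 2 c\right) \left(M + c\right) + c = c + \left(5 + 2 c\right) \left(M + c\right)$)
$t{\left(Y \right)} = \frac{2 Y}{25 + Y}$ ($t{\left(Y \right)} = \frac{Y + Y}{Y + 25} = \frac{2 Y}{25 + Y}$)
$\frac{t{\left(101 \right)}}{C{\left(S,-226 \right)}} = \frac{2 \cdot 101 \frac{1}{25 + 101}}{2 \cdot 192^{2} + 5 \left(-226\right) + 6 \cdot 192 + 2 \left(-226\right) 192} = \frac{2 \cdot 101 \cdot \frac{1}{126}}{2 \cdot 36864 - 1130 + 1152 - 86784} = \frac{2 \cdot 101 \cdot \frac{1}{126}}{73728 - 1130 + 1152 - 86784} = \frac{101}{63 \left(-13034\right)} = \frac{101}{63} \left(- \frac{1}{13034}\right) = - \frac{101}{821142}$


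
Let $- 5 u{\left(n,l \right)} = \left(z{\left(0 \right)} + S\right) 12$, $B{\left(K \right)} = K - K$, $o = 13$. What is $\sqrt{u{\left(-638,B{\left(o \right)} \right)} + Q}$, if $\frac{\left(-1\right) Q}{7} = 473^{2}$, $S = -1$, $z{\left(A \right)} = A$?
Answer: $\frac{i \sqrt{39152515}}{5} \approx 1251.4 i$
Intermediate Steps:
$B{\left(K \right)} = 0$
$u{\left(n,l \right)} = \frac{12}{5}$ ($u{\left(n,l \right)} = - \frac{\left(0 - 1\right) 12}{5} = - \frac{\left(-1\right) 12}{5} = \left(- \frac{1}{5}\right) \left(-12\right) = \frac{12}{5}$)
$Q = -1566103$ ($Q = - 7 \cdot 473^{2} = \left(-7\right) 223729 = -1566103$)
$\sqrt{u{\left(-638,B{\left(o \right)} \right)} + Q} = \sqrt{\frac{12}{5} - 1566103} = \sqrt{- \frac{7830503}{5}} = \frac{i \sqrt{39152515}}{5}$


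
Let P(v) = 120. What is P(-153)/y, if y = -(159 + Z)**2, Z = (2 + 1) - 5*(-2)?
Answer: -15/3698 ≈ -0.0040562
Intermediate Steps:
Z = 13 (Z = 3 + 10 = 13)
y = -29584 (y = -(159 + 13)**2 = -1*172**2 = -1*29584 = -29584)
P(-153)/y = 120/(-29584) = 120*(-1/29584) = -15/3698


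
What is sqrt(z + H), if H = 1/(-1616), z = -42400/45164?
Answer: I*sqrt(19547317828381)/4561564 ≈ 0.96924*I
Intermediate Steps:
z = -10600/11291 (z = -42400*1/45164 = -10600/11291 ≈ -0.93880)
H = -1/1616 ≈ -0.00061881
sqrt(z + H) = sqrt(-10600/11291 - 1/1616) = sqrt(-17140891/18246256) = I*sqrt(19547317828381)/4561564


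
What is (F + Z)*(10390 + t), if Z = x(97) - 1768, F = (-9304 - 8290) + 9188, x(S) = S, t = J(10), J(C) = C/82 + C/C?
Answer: -4293164772/41 ≈ -1.0471e+8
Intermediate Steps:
J(C) = 1 + C/82 (J(C) = C*(1/82) + 1 = C/82 + 1 = 1 + C/82)
t = 46/41 (t = 1 + (1/82)*10 = 1 + 5/41 = 46/41 ≈ 1.1220)
F = -8406 (F = -17594 + 9188 = -8406)
Z = -1671 (Z = 97 - 1768 = -1671)
(F + Z)*(10390 + t) = (-8406 - 1671)*(10390 + 46/41) = -10077*426036/41 = -4293164772/41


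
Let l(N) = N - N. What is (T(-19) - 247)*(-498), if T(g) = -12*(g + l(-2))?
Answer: 9462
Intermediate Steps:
l(N) = 0
T(g) = -12*g (T(g) = -12*(g + 0) = -12*g)
(T(-19) - 247)*(-498) = (-12*(-19) - 247)*(-498) = (228 - 247)*(-498) = -19*(-498) = 9462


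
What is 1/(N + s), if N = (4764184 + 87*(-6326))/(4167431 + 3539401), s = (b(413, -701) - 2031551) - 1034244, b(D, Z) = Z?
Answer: -3853416/11816482643425 ≈ -3.2611e-7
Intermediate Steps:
s = -3066496 (s = (-701 - 2031551) - 1034244 = -2032252 - 1034244 = -3066496)
N = 2106911/3853416 (N = (4764184 - 550362)/7706832 = 4213822*(1/7706832) = 2106911/3853416 ≈ 0.54676)
1/(N + s) = 1/(2106911/3853416 - 3066496) = 1/(-11816482643425/3853416) = -3853416/11816482643425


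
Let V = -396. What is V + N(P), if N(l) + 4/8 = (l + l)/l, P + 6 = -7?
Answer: -789/2 ≈ -394.50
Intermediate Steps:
P = -13 (P = -6 - 7 = -13)
N(l) = 3/2 (N(l) = -1/2 + (l + l)/l = -1/2 + (2*l)/l = -1/2 + 2 = 3/2)
V + N(P) = -396 + 3/2 = -789/2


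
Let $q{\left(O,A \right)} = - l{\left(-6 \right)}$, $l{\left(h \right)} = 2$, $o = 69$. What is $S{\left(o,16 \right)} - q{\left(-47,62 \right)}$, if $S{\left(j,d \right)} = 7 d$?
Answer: $114$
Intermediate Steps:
$q{\left(O,A \right)} = -2$ ($q{\left(O,A \right)} = \left(-1\right) 2 = -2$)
$S{\left(o,16 \right)} - q{\left(-47,62 \right)} = 7 \cdot 16 - -2 = 112 + 2 = 114$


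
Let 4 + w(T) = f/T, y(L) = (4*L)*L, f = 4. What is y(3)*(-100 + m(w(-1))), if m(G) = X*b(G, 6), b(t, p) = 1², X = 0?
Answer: -3600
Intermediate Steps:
y(L) = 4*L²
w(T) = -4 + 4/T
b(t, p) = 1
m(G) = 0 (m(G) = 0*1 = 0)
y(3)*(-100 + m(w(-1))) = (4*3²)*(-100 + 0) = (4*9)*(-100) = 36*(-100) = -3600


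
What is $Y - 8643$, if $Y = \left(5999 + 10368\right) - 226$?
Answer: $7498$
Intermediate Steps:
$Y = 16141$ ($Y = 16367 - 226 = 16141$)
$Y - 8643 = 16141 - 8643 = 7498$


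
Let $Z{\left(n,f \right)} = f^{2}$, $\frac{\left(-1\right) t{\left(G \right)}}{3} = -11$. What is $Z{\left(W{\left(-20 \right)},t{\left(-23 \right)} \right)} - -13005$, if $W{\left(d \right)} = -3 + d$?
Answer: $14094$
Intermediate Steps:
$t{\left(G \right)} = 33$ ($t{\left(G \right)} = \left(-3\right) \left(-11\right) = 33$)
$Z{\left(W{\left(-20 \right)},t{\left(-23 \right)} \right)} - -13005 = 33^{2} - -13005 = 1089 + 13005 = 14094$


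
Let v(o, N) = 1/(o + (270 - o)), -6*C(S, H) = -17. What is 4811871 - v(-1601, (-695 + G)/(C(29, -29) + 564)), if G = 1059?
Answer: 1299205169/270 ≈ 4.8119e+6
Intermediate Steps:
C(S, H) = 17/6 (C(S, H) = -⅙*(-17) = 17/6)
v(o, N) = 1/270
4811871 - v(-1601, (-695 + G)/(C(29, -29) + 564)) = 4811871 - 1*1/270 = 4811871 - 1/270 = 1299205169/270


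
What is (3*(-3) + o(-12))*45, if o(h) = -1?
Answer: -450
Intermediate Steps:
(3*(-3) + o(-12))*45 = (3*(-3) - 1)*45 = (-9 - 1)*45 = -10*45 = -450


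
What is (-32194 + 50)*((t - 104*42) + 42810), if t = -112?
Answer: -1232079520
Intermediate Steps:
(-32194 + 50)*((t - 104*42) + 42810) = (-32194 + 50)*((-112 - 104*42) + 42810) = -32144*((-112 - 4368) + 42810) = -32144*(-4480 + 42810) = -32144*38330 = -1232079520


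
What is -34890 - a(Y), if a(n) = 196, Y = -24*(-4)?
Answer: -35086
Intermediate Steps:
Y = 96
-34890 - a(Y) = -34890 - 1*196 = -34890 - 196 = -35086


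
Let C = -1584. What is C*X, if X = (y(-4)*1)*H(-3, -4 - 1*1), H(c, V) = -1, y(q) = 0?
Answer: 0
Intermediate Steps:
X = 0 (X = (0*1)*(-1) = 0*(-1) = 0)
C*X = -1584*0 = 0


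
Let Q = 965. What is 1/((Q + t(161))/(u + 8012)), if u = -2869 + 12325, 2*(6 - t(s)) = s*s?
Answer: -34936/23979 ≈ -1.4569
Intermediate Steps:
t(s) = 6 - s**2/2 (t(s) = 6 - s*s/2 = 6 - s**2/2)
u = 9456
1/((Q + t(161))/(u + 8012)) = 1/((965 + (6 - 1/2*161**2))/(9456 + 8012)) = 1/((965 + (6 - 1/2*25921))/17468) = 1/((965 + (6 - 25921/2))*(1/17468)) = 1/((965 - 25909/2)*(1/17468)) = 1/(-23979/2*1/17468) = 1/(-23979/34936) = -34936/23979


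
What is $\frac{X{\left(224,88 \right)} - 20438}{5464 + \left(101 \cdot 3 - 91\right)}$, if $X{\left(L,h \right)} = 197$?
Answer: $- \frac{6747}{1892} \approx -3.5661$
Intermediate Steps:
$\frac{X{\left(224,88 \right)} - 20438}{5464 + \left(101 \cdot 3 - 91\right)} = \frac{197 - 20438}{5464 + \left(101 \cdot 3 - 91\right)} = - \frac{20241}{5464 + \left(303 - 91\right)} = - \frac{20241}{5464 + 212} = - \frac{20241}{5676} = \left(-20241\right) \frac{1}{5676} = - \frac{6747}{1892}$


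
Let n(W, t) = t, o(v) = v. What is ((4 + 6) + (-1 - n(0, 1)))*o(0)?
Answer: 0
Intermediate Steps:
((4 + 6) + (-1 - n(0, 1)))*o(0) = ((4 + 6) + (-1 - 1*1))*0 = (10 + (-1 - 1))*0 = (10 - 2)*0 = 8*0 = 0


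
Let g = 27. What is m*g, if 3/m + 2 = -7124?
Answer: -81/7126 ≈ -0.011367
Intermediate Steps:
m = -3/7126 (m = 3/(-2 - 7124) = 3/(-7126) = 3*(-1/7126) = -3/7126 ≈ -0.00042099)
m*g = -3/7126*27 = -81/7126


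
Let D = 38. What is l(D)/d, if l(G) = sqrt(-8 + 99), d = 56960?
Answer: sqrt(91)/56960 ≈ 0.00016748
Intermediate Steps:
l(G) = sqrt(91)
l(D)/d = sqrt(91)/56960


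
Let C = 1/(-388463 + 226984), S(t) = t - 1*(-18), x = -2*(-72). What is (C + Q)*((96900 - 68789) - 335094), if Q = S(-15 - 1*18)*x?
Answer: 107074025278103/161479 ≈ 6.6308e+8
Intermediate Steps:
x = 144
S(t) = 18 + t (S(t) = t + 18 = 18 + t)
Q = -2160 (Q = (18 + (-15 - 1*18))*144 = (18 + (-15 - 18))*144 = (18 - 33)*144 = -15*144 = -2160)
C = -1/161479 (C = 1/(-161479) = -1/161479 ≈ -6.1928e-6)
(C + Q)*((96900 - 68789) - 335094) = (-1/161479 - 2160)*((96900 - 68789) - 335094) = -348794641*(28111 - 335094)/161479 = -348794641/161479*(-306983) = 107074025278103/161479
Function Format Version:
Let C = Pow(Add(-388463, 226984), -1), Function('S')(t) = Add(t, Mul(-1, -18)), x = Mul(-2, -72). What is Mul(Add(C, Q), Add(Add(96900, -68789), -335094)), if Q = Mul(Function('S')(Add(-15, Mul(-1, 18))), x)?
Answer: Rational(107074025278103, 161479) ≈ 6.6308e+8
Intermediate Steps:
x = 144
Function('S')(t) = Add(18, t) (Function('S')(t) = Add(t, 18) = Add(18, t))
Q = -2160 (Q = Mul(Add(18, Add(-15, Mul(-1, 18))), 144) = Mul(Add(18, Add(-15, -18)), 144) = Mul(Add(18, -33), 144) = Mul(-15, 144) = -2160)
C = Rational(-1, 161479) (C = Pow(-161479, -1) = Rational(-1, 161479) ≈ -6.1928e-6)
Mul(Add(C, Q), Add(Add(96900, -68789), -335094)) = Mul(Add(Rational(-1, 161479), -2160), Add(Add(96900, -68789), -335094)) = Mul(Rational(-348794641, 161479), Add(28111, -335094)) = Mul(Rational(-348794641, 161479), -306983) = Rational(107074025278103, 161479)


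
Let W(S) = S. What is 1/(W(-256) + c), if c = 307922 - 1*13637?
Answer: 1/294029 ≈ 3.4010e-6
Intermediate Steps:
c = 294285 (c = 307922 - 13637 = 294285)
1/(W(-256) + c) = 1/(-256 + 294285) = 1/294029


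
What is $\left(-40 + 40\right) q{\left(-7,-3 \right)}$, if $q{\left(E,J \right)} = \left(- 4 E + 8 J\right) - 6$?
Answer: $0$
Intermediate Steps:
$q{\left(E,J \right)} = -6 - 4 E + 8 J$
$\left(-40 + 40\right) q{\left(-7,-3 \right)} = \left(-40 + 40\right) \left(-6 - -28 + 8 \left(-3\right)\right) = 0 \left(-6 + 28 - 24\right) = 0 \left(-2\right) = 0$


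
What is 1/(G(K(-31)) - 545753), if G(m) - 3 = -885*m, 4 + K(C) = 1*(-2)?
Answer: -1/540440 ≈ -1.8503e-6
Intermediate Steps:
K(C) = -6 (K(C) = -4 + 1*(-2) = -4 - 2 = -6)
G(m) = 3 - 885*m
1/(G(K(-31)) - 545753) = 1/((3 - 885*(-6)) - 545753) = 1/((3 + 5310) - 545753) = 1/(5313 - 545753) = 1/(-540440) = -1/540440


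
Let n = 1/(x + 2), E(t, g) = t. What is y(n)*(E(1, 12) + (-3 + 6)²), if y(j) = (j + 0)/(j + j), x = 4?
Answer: 5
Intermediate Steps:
n = ⅙ (n = 1/(4 + 2) = 1/6 = ⅙ ≈ 0.16667)
y(j) = ½ (y(j) = j/((2*j)) = j*(1/(2*j)) = ½)
y(n)*(E(1, 12) + (-3 + 6)²) = (1 + (-3 + 6)²)/2 = (1 + 3²)/2 = (1 + 9)/2 = (½)*10 = 5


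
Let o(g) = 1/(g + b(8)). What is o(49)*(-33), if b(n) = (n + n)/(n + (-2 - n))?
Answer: -33/41 ≈ -0.80488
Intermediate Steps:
b(n) = -n (b(n) = (2*n)/(-2) = (2*n)*(-½) = -n)
o(g) = 1/(-8 + g) (o(g) = 1/(g - 1*8) = 1/(g - 8) = 1/(-8 + g))
o(49)*(-33) = -33/(-8 + 49) = -33/41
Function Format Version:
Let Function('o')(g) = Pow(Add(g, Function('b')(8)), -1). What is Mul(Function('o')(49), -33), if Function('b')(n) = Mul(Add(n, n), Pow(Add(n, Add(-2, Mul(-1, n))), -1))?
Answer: Rational(-33, 41) ≈ -0.80488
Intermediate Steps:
Function('b')(n) = Mul(-1, n) (Function('b')(n) = Mul(Mul(2, n), Pow(-2, -1)) = Mul(Mul(2, n), Rational(-1, 2)) = Mul(-1, n))
Function('o')(g) = Pow(Add(-8, g), -1) (Function('o')(g) = Pow(Add(g, Mul(-1, 8)), -1) = Pow(Add(g, -8), -1) = Pow(Add(-8, g), -1))
Mul(Function('o')(49), -33) = Mul(Pow(Add(-8, 49), -1), -33) = Mul(Pow(41, -1), -33) = Mul(Rational(1, 41), -33) = Rational(-33, 41)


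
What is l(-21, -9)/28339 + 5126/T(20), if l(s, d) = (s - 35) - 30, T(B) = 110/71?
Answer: 468811647/141695 ≈ 3308.6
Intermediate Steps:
T(B) = 110/71 (T(B) = 110*(1/71) = 110/71)
l(s, d) = -65 + s (l(s, d) = (-35 + s) - 30 = -65 + s)
l(-21, -9)/28339 + 5126/T(20) = (-65 - 21)/28339 + 5126/(110/71) = -86*1/28339 + 5126*(71/110) = -86/28339 + 16543/5 = 468811647/141695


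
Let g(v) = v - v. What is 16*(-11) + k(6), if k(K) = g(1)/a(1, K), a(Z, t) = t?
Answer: -176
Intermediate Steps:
g(v) = 0
k(K) = 0 (k(K) = 0/K = 0)
16*(-11) + k(6) = 16*(-11) + 0 = -176 + 0 = -176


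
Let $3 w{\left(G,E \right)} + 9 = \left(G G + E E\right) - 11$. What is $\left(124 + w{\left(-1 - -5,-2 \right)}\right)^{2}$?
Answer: $15376$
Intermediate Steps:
$w{\left(G,E \right)} = - \frac{20}{3} + \frac{E^{2}}{3} + \frac{G^{2}}{3}$ ($w{\left(G,E \right)} = -3 + \frac{\left(G G + E E\right) - 11}{3} = -3 + \frac{\left(G^{2} + E^{2}\right) - 11}{3} = -3 + \frac{\left(E^{2} + G^{2}\right) - 11}{3} = -3 + \frac{-11 + E^{2} + G^{2}}{3} = -3 + \left(- \frac{11}{3} + \frac{E^{2}}{3} + \frac{G^{2}}{3}\right) = - \frac{20}{3} + \frac{E^{2}}{3} + \frac{G^{2}}{3}$)
$\left(124 + w{\left(-1 - -5,-2 \right)}\right)^{2} = \left(124 + \left(- \frac{20}{3} + \frac{\left(-2\right)^{2}}{3} + \frac{\left(-1 - -5\right)^{2}}{3}\right)\right)^{2} = \left(124 + \left(- \frac{20}{3} + \frac{1}{3} \cdot 4 + \frac{\left(-1 + 5\right)^{2}}{3}\right)\right)^{2} = \left(124 + \left(- \frac{20}{3} + \frac{4}{3} + \frac{4^{2}}{3}\right)\right)^{2} = \left(124 + \left(- \frac{20}{3} + \frac{4}{3} + \frac{1}{3} \cdot 16\right)\right)^{2} = \left(124 + \left(- \frac{20}{3} + \frac{4}{3} + \frac{16}{3}\right)\right)^{2} = \left(124 + 0\right)^{2} = 124^{2} = 15376$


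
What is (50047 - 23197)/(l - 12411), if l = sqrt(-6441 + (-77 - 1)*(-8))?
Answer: -7934175/3667589 - 4475*I*sqrt(5817)/25673123 ≈ -2.1633 - 0.013294*I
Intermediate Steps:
l = I*sqrt(5817) (l = sqrt(-6441 - 78*(-8)) = sqrt(-6441 + 624) = sqrt(-5817) = I*sqrt(5817) ≈ 76.269*I)
(50047 - 23197)/(l - 12411) = (50047 - 23197)/(I*sqrt(5817) - 12411) = 26850/(-12411 + I*sqrt(5817))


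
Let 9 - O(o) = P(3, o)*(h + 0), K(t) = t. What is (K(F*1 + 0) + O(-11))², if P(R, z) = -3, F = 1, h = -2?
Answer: 16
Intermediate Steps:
O(o) = 3 (O(o) = 9 - (-3)*(-2 + 0) = 9 - (-3)*(-2) = 9 - 1*6 = 9 - 6 = 3)
(K(F*1 + 0) + O(-11))² = ((1*1 + 0) + 3)² = ((1 + 0) + 3)² = (1 + 3)² = 4² = 16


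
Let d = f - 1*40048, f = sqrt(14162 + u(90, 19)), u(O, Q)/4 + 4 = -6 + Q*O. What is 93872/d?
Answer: -1879692928/801910671 - 46936*sqrt(20962)/801910671 ≈ -2.3525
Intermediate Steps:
u(O, Q) = -40 + 4*O*Q (u(O, Q) = -16 + 4*(-6 + Q*O) = -16 + 4*(-6 + O*Q) = -16 + (-24 + 4*O*Q) = -40 + 4*O*Q)
f = sqrt(20962) (f = sqrt(14162 + (-40 + 4*90*19)) = sqrt(14162 + (-40 + 6840)) = sqrt(14162 + 6800) = sqrt(20962) ≈ 144.78)
d = -40048 + sqrt(20962) (d = sqrt(20962) - 1*40048 = sqrt(20962) - 40048 = -40048 + sqrt(20962) ≈ -39903.)
93872/d = 93872/(-40048 + sqrt(20962))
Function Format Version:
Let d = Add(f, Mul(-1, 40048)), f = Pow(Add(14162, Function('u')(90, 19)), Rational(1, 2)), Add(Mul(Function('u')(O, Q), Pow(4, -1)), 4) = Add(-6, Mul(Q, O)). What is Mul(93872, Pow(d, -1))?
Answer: Add(Rational(-1879692928, 801910671), Mul(Rational(-46936, 801910671), Pow(20962, Rational(1, 2)))) ≈ -2.3525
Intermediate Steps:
Function('u')(O, Q) = Add(-40, Mul(4, O, Q)) (Function('u')(O, Q) = Add(-16, Mul(4, Add(-6, Mul(Q, O)))) = Add(-16, Mul(4, Add(-6, Mul(O, Q)))) = Add(-16, Add(-24, Mul(4, O, Q))) = Add(-40, Mul(4, O, Q)))
f = Pow(20962, Rational(1, 2)) (f = Pow(Add(14162, Add(-40, Mul(4, 90, 19))), Rational(1, 2)) = Pow(Add(14162, Add(-40, 6840)), Rational(1, 2)) = Pow(Add(14162, 6800), Rational(1, 2)) = Pow(20962, Rational(1, 2)) ≈ 144.78)
d = Add(-40048, Pow(20962, Rational(1, 2))) (d = Add(Pow(20962, Rational(1, 2)), Mul(-1, 40048)) = Add(Pow(20962, Rational(1, 2)), -40048) = Add(-40048, Pow(20962, Rational(1, 2))) ≈ -39903.)
Mul(93872, Pow(d, -1)) = Mul(93872, Pow(Add(-40048, Pow(20962, Rational(1, 2))), -1))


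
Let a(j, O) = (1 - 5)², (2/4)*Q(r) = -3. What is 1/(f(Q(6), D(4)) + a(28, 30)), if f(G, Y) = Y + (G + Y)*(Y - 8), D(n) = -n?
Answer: 1/132 ≈ 0.0075758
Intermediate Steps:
Q(r) = -6 (Q(r) = 2*(-3) = -6)
a(j, O) = 16 (a(j, O) = (-4)² = 16)
f(G, Y) = Y + (-8 + Y)*(G + Y) (f(G, Y) = Y + (G + Y)*(-8 + Y) = Y + (-8 + Y)*(G + Y))
1/(f(Q(6), D(4)) + a(28, 30)) = 1/(((-1*4)² - 8*(-6) - (-7)*4 - (-6)*4) + 16) = 1/(((-4)² + 48 - 7*(-4) - 6*(-4)) + 16) = 1/((16 + 48 + 28 + 24) + 16) = 1/(116 + 16) = 1/132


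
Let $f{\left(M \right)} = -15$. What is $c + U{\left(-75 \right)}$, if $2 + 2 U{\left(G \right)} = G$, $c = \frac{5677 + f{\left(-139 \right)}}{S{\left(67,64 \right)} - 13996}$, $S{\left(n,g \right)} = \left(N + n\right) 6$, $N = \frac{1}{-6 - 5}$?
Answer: $- \frac{1454893}{37385} \approx -38.917$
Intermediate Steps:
$N = - \frac{1}{11}$ ($N = \frac{1}{-11} = - \frac{1}{11} \approx -0.090909$)
$S{\left(n,g \right)} = - \frac{6}{11} + 6 n$ ($S{\left(n,g \right)} = \left(- \frac{1}{11} + n\right) 6 = - \frac{6}{11} + 6 n$)
$c = - \frac{31141}{74770}$ ($c = \frac{5677 - 15}{\left(- \frac{6}{11} + 6 \cdot 67\right) - 13996} = \frac{5662}{\left(- \frac{6}{11} + 402\right) - 13996} = \frac{5662}{\frac{4416}{11} - 13996} = \frac{5662}{- \frac{149540}{11}} = 5662 \left(- \frac{11}{149540}\right) = - \frac{31141}{74770} \approx -0.41649$)
$U{\left(G \right)} = -1 + \frac{G}{2}$
$c + U{\left(-75 \right)} = - \frac{31141}{74770} + \left(-1 + \frac{1}{2} \left(-75\right)\right) = - \frac{31141}{74770} - \frac{77}{2} = - \frac{1454893}{37385}$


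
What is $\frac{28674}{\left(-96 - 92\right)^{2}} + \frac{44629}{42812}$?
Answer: $\frac{350619833}{189143416} \approx 1.8537$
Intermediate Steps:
$\frac{28674}{\left(-96 - 92\right)^{2}} + \frac{44629}{42812} = \frac{28674}{\left(-188\right)^{2}} + 44629 \cdot \frac{1}{42812} = \frac{28674}{35344} + \frac{44629}{42812} = 28674 \cdot \frac{1}{35344} + \frac{44629}{42812} = \frac{14337}{17672} + \frac{44629}{42812} = \frac{350619833}{189143416}$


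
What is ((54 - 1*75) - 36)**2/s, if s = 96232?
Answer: 3249/96232 ≈ 0.033762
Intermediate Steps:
((54 - 1*75) - 36)**2/s = ((54 - 1*75) - 36)**2/96232 = ((54 - 75) - 36)**2*(1/96232) = (-21 - 36)**2*(1/96232) = (-57)**2*(1/96232) = 3249*(1/96232) = 3249/96232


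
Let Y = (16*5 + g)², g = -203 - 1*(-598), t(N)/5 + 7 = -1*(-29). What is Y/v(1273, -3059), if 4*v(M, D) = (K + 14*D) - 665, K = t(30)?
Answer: -902500/43381 ≈ -20.804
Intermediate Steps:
t(N) = 110 (t(N) = -35 + 5*(-1*(-29)) = -35 + 5*29 = -35 + 145 = 110)
g = 395 (g = -203 + 598 = 395)
Y = 225625 (Y = (16*5 + 395)² = (80 + 395)² = 475² = 225625)
K = 110
v(M, D) = -555/4 + 7*D/2 (v(M, D) = ((110 + 14*D) - 665)/4 = (-555 + 14*D)/4 = -555/4 + 7*D/2)
Y/v(1273, -3059) = 225625/(-555/4 + (7/2)*(-3059)) = 225625/(-555/4 - 21413/2) = 225625/(-43381/4) = 225625*(-4/43381) = -902500/43381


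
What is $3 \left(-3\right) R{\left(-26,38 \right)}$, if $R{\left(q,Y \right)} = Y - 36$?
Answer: $-18$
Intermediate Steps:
$R{\left(q,Y \right)} = -36 + Y$
$3 \left(-3\right) R{\left(-26,38 \right)} = 3 \left(-3\right) \left(-36 + 38\right) = \left(-9\right) 2 = -18$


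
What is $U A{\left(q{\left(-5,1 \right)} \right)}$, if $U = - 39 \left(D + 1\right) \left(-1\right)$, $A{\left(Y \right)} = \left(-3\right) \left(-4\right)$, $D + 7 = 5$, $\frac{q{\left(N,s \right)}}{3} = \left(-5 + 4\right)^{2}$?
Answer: $-468$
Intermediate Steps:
$q{\left(N,s \right)} = 3$ ($q{\left(N,s \right)} = 3 \left(-5 + 4\right)^{2} = 3 \left(-1\right)^{2} = 3 \cdot 1 = 3$)
$D = -2$ ($D = -7 + 5 = -2$)
$A{\left(Y \right)} = 12$
$U = -39$ ($U = - 39 \left(-2 + 1\right) \left(-1\right) = - 39 \left(\left(-1\right) \left(-1\right)\right) = \left(-39\right) 1 = -39$)
$U A{\left(q{\left(-5,1 \right)} \right)} = \left(-39\right) 12 = -468$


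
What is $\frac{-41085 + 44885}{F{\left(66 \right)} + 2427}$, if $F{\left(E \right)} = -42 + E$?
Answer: $\frac{200}{129} \approx 1.5504$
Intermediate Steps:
$\frac{-41085 + 44885}{F{\left(66 \right)} + 2427} = \frac{-41085 + 44885}{\left(-42 + 66\right) + 2427} = \frac{3800}{24 + 2427} = \frac{3800}{2451} = 3800 \cdot \frac{1}{2451} = \frac{200}{129}$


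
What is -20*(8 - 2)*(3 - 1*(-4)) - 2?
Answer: -842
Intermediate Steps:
-20*(8 - 2)*(3 - 1*(-4)) - 2 = -120*(3 + 4) - 2 = -120*7 - 2 = -20*42 - 2 = -840 - 2 = -842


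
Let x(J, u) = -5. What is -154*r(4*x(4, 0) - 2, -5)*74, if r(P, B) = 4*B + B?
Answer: 284900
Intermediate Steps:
r(P, B) = 5*B
-154*r(4*x(4, 0) - 2, -5)*74 = -770*(-5)*74 = -154*(-25)*74 = 3850*74 = 284900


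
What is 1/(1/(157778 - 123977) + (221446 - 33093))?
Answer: 33801/6366519754 ≈ 5.3092e-6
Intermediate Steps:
1/(1/(157778 - 123977) + (221446 - 33093)) = 1/(1/33801 + 188353) = 1/(6366519754/33801) = 33801/6366519754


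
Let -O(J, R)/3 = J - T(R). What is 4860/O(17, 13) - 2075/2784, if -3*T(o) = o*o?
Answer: -699337/30624 ≈ -22.836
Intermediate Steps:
T(o) = -o²/3 (T(o) = -o*o/3 = -o²/3)
O(J, R) = -R² - 3*J (O(J, R) = -3*(J - (-1)*R²/3) = -3*(J + R²/3) = -R² - 3*J)
4860/O(17, 13) - 2075/2784 = 4860/(-1*13² - 3*17) - 2075/2784 = 4860/(-1*169 - 51) - 2075*1/2784 = 4860/(-169 - 51) - 2075/2784 = 4860/(-220) - 2075/2784 = 4860*(-1/220) - 2075/2784 = -243/11 - 2075/2784 = -699337/30624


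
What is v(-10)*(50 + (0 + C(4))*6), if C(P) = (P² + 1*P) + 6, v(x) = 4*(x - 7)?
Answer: -14008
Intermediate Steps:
v(x) = -28 + 4*x (v(x) = 4*(-7 + x) = -28 + 4*x)
C(P) = 6 + P + P² (C(P) = (P² + P) + 6 = (P + P²) + 6 = 6 + P + P²)
v(-10)*(50 + (0 + C(4))*6) = (-28 + 4*(-10))*(50 + (0 + (6 + 4 + 4²))*6) = (-28 - 40)*(50 + (0 + (6 + 4 + 16))*6) = -68*(50 + (0 + 26)*6) = -68*(50 + 26*6) = -68*(50 + 156) = -68*206 = -14008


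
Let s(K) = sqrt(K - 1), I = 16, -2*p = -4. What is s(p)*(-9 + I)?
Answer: 7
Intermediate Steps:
p = 2 (p = -1/2*(-4) = 2)
s(K) = sqrt(-1 + K)
s(p)*(-9 + I) = sqrt(-1 + 2)*(-9 + 16) = sqrt(1)*7 = 1*7 = 7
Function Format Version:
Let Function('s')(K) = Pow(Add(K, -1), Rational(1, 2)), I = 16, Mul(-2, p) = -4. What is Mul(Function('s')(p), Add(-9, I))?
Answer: 7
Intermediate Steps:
p = 2 (p = Mul(Rational(-1, 2), -4) = 2)
Function('s')(K) = Pow(Add(-1, K), Rational(1, 2))
Mul(Function('s')(p), Add(-9, I)) = Mul(Pow(Add(-1, 2), Rational(1, 2)), Add(-9, 16)) = Mul(Pow(1, Rational(1, 2)), 7) = Mul(1, 7) = 7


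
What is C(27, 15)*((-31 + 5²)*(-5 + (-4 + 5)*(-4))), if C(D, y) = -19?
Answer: -1026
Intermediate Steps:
C(27, 15)*((-31 + 5²)*(-5 + (-4 + 5)*(-4))) = -19*(-31 + 5²)*(-5 + (-4 + 5)*(-4)) = -19*(-31 + 25)*(-5 + 1*(-4)) = -(-114)*(-5 - 4) = -(-114)*(-9) = -19*54 = -1026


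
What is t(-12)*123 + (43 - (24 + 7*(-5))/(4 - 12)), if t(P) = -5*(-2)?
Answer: 10173/8 ≈ 1271.6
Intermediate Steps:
t(P) = 10
t(-12)*123 + (43 - (24 + 7*(-5))/(4 - 12)) = 10*123 + (43 - (24 + 7*(-5))/(4 - 12)) = 1230 + (43 - (24 - 35)/(-8)) = 1230 + (43 - (-11)*(-1)/8) = 1230 + (43 - 1*11/8) = 1230 + (43 - 11/8) = 1230 + 333/8 = 10173/8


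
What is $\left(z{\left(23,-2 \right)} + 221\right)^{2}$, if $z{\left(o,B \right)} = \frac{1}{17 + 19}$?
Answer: $\frac{63313849}{1296} \approx 48853.0$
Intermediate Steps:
$z{\left(o,B \right)} = \frac{1}{36}$
$\left(z{\left(23,-2 \right)} + 221\right)^{2} = \left(\frac{1}{36} + 221\right)^{2} = \left(\frac{7957}{36}\right)^{2} = \frac{63313849}{1296}$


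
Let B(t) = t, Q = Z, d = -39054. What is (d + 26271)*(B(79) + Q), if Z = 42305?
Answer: -541794672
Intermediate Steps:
Q = 42305
(d + 26271)*(B(79) + Q) = (-39054 + 26271)*(79 + 42305) = -12783*42384 = -541794672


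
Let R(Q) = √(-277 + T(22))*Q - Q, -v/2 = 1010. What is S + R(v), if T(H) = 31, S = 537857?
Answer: 539877 - 2020*I*√246 ≈ 5.3988e+5 - 31682.0*I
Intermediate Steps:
v = -2020 (v = -2*1010 = -2020)
R(Q) = -Q + I*Q*√246 (R(Q) = √(-277 + 31)*Q - Q = √(-246)*Q - Q = (I*√246)*Q - Q = I*Q*√246 - Q = -Q + I*Q*√246)
S + R(v) = 537857 - 2020*(-1 + I*√246) = 537857 + (2020 - 2020*I*√246) = 539877 - 2020*I*√246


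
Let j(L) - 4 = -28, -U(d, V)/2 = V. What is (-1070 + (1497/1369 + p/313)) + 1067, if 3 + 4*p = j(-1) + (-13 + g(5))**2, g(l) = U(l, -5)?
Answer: -1646181/856994 ≈ -1.9209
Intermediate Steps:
U(d, V) = -2*V
j(L) = -24 (j(L) = 4 - 28 = -24)
g(l) = 10 (g(l) = -2*(-5) = 10)
p = -9/2 (p = -3/4 + (-24 + (-13 + 10)**2)/4 = -3/4 + (-24 + (-3)**2)/4 = -3/4 + (-24 + 9)/4 = -3/4 + (1/4)*(-15) = -3/4 - 15/4 = -9/2 ≈ -4.5000)
(-1070 + (1497/1369 + p/313)) + 1067 = (-1070 + (1497/1369 - 9/2/313)) + 1067 = (-1070 + (1497*(1/1369) - 9/2*1/313)) + 1067 = (-1070 + (1497/1369 - 9/626)) + 1067 = (-1070 + 924801/856994) + 1067 = -916058779/856994 + 1067 = -1646181/856994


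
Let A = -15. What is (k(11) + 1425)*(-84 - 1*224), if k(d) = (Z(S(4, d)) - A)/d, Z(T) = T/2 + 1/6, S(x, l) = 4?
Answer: -1318142/3 ≈ -4.3938e+5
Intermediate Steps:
Z(T) = ⅙ + T/2 (Z(T) = T*(½) + 1*(⅙) = T/2 + ⅙ = ⅙ + T/2)
k(d) = 103/(6*d) (k(d) = ((⅙ + (½)*4) - 1*(-15))/d = ((⅙ + 2) + 15)/d = (13/6 + 15)/d = 103/(6*d))
(k(11) + 1425)*(-84 - 1*224) = ((103/6)/11 + 1425)*(-84 - 1*224) = ((103/6)*(1/11) + 1425)*(-84 - 224) = (103/66 + 1425)*(-308) = (94153/66)*(-308) = -1318142/3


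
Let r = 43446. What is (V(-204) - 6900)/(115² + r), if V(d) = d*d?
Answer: 34716/56671 ≈ 0.61259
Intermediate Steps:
V(d) = d²
(V(-204) - 6900)/(115² + r) = ((-204)² - 6900)/(115² + 43446) = (41616 - 6900)/(13225 + 43446) = 34716/56671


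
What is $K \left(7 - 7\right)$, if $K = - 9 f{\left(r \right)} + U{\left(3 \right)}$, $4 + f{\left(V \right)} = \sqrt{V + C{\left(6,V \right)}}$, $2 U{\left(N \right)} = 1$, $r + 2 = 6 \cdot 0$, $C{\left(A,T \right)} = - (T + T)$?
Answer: $0$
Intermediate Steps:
$C{\left(A,T \right)} = - 2 T$
$r = -2$ ($r = -2 + 6 \cdot 0 = -2 + 0 = -2$)
$U{\left(N \right)} = \frac{1}{2}$ ($U{\left(N \right)} = \frac{1}{2} \cdot 1 = \frac{1}{2}$)
$f{\left(V \right)} = -4 + \sqrt{- V}$ ($f{\left(V \right)} = -4 + \sqrt{V - 2 V} = -4 + \sqrt{- V}$)
$K = \frac{73}{2} - 9 \sqrt{2}$ ($K = - 9 \left(-4 + \sqrt{\left(-1\right) \left(-2\right)}\right) + \frac{1}{2} = - 9 \left(-4 + \sqrt{2}\right) + \frac{1}{2} = \left(36 - 9 \sqrt{2}\right) + \frac{1}{2} = \frac{73}{2} - 9 \sqrt{2} \approx 23.772$)
$K \left(7 - 7\right) = \left(\frac{73}{2} - 9 \sqrt{2}\right) \left(7 - 7\right) = \left(\frac{73}{2} - 9 \sqrt{2}\right) 0 = 0$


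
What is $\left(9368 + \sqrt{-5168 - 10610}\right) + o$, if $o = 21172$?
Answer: $30540 + 7 i \sqrt{322} \approx 30540.0 + 125.61 i$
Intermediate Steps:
$\left(9368 + \sqrt{-5168 - 10610}\right) + o = \left(9368 + \sqrt{-5168 - 10610}\right) + 21172 = \left(9368 + \sqrt{-15778}\right) + 21172 = \left(9368 + 7 i \sqrt{322}\right) + 21172 = 30540 + 7 i \sqrt{322}$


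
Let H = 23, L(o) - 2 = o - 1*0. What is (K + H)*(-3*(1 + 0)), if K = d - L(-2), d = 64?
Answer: -261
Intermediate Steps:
L(o) = 2 + o (L(o) = 2 + (o - 1*0) = 2 + (o + 0) = 2 + o)
K = 64 (K = 64 - (2 - 2) = 64 - 1*0 = 64 + 0 = 64)
(K + H)*(-3*(1 + 0)) = (64 + 23)*(-3*(1 + 0)) = 87*(-3*1) = 87*(-3) = -261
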